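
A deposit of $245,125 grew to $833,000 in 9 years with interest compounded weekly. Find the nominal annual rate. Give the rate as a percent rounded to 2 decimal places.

(1 + r/52)^468 = 833,000/245,125 = 3.39827.
1 + r/52 = 3.39827^(1/468) ≈ 1.002617, so r/52 ≈ 0.00261723.
r ≈ 52·0.00261723 = 13.60962%.

13.61%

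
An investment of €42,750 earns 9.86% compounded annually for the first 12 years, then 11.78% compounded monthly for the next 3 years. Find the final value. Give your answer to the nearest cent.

€187,820.28

Phase 1: 42,750·(1 + 0.0986)^12 ≈ 132,132.9878.
Phase 2: 132,132.9878·(1 + 0.1178/12)^36 ≈ 187,820.2827.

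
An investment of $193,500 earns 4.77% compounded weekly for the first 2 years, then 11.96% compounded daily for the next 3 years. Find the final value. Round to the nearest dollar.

Phase 1: 193,500·(1 + 0.0477/52)^104 ≈ 212,859.8108.
Phase 2: 212,859.8108·(1 + 0.1196/365)^1095 ≈ 304,714.4207.

$304,714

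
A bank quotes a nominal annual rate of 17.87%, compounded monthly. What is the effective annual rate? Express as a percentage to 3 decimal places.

One year is 12 periods at 0.0148917 each: (1 + 0.0148917)^12 ≈ 1.194088.
EAR = 1.194088 − 1 ≈ 19.40877%.

19.409%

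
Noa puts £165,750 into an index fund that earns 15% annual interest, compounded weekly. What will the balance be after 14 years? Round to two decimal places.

Growth factor = (1 + 0.15/52)^728 ≈ 8.141520579749.
A ≈ 165,750 × 8.141520579749 ≈ 1,349,457.0361.

£1,349,457.04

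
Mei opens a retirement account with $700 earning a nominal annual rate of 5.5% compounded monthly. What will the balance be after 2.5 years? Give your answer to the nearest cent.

$802.93

Periodic rate = 5.5%/12 = 0.00458333; periods = 12·2.5 = 30.
A = 700·(1 + 0.055/12)^30 ≈ 700·1.14704131 ≈ 802.9289.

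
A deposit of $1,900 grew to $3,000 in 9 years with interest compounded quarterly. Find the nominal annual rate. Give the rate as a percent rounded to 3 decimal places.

The 36-period growth factor is 3,000/1,900 = 1.57895.
r/4 = 1.57895^(1/36) − 1 ≈ 0.0127686, so r ≈ 4·0.0127686 = 5.10743%.

5.107%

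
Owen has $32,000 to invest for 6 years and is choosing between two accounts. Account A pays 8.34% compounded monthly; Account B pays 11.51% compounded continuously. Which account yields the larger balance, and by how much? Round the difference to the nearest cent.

Account A growth factor: (1 + 0.00695)^72 ≈ 1.6465284884; balance ≈ 52,688.9116.
Account B growth factor: e^(0.1151·6) = e^0.6906 ≈ 1.9949121215; balance ≈ 63,837.1879.
Account B is larger by 11,148.2763.

Account B, by $11,148.28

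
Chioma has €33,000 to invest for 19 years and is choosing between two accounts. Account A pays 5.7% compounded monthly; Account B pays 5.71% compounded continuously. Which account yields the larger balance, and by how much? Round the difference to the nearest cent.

A: (1 + 0.00475)^228 ≈ 2.9459636852, so 33,000 × 2.9459636852 ≈ 97,216.8016.
B: e^(0.0571·19) = e^1.0849 ≈ 2.9591438896, so 33,000 × 2.9591438896 ≈ 97,651.7484.
Difference ≈ 434.9467 in favor of B.

Account B, by €434.95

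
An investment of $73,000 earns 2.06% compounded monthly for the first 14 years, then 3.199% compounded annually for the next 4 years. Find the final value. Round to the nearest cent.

After 14 years at 2.06%: 73,000 × 1.33396103724 ≈ 97,379.1557.
Then 4 years at 3.199%: 97,379.1557 × 1.13423215702 ≈ 110,450.5698.

$110,450.57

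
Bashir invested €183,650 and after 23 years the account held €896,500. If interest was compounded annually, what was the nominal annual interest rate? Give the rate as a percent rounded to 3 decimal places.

7.136%

The 23-period growth factor is 896,500/183,650 = 4.88157.
r = 4.88157^(1/23) − 1 ≈ 0.0713648, i.e. 7.13648%.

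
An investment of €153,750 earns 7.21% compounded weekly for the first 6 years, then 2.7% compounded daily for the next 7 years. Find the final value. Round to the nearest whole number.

€286,180

After 6 years at 7.21%: 153,750 × 1.54079785306 ≈ 236,897.6699.
Then 7 years at 2.7%: 236,897.6699 × 1.20803250823 ≈ 286,180.0864.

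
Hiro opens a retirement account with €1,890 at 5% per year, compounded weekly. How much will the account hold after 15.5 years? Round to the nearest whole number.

€4,101

Growth factor = (1 + 0.05/52)^806 ≈ 2.169784041.
A ≈ 1,890 × 2.169784041 ≈ 4,100.8918.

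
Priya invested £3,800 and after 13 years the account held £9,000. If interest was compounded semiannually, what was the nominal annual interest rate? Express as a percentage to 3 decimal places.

The 26-period growth factor is 9,000/3,800 = 2.36842.
r/2 = 2.36842^(1/26) − 1 ≈ 0.0337184, so r ≈ 2·0.0337184 = 6.74369%.

6.744%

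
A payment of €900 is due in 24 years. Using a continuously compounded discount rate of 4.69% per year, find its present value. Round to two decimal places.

€292.01

P = A·e^(−rt) = 900·e^(−1.1256).
e^(−1.1256) ≈ 0.324457734, so P ≈ 292.0120.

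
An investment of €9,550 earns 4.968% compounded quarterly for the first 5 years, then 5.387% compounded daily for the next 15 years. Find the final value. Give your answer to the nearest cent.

€27,423.54

Phase 1: 9,550·(1 + 0.01242)^20 ≈ 12,224.1224.
Phase 2: 12,224.1224·(1 + 0.05387/365)^5475 ≈ 27,423.5360.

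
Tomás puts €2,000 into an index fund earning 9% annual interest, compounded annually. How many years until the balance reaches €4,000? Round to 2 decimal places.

8.04 years

(1 + 0.09)^t = 4,000/2,000 = 2.
t·ln(1 + 0.09) = ln(2); t = 0.69315/0.0861777 ≈ 8.0432.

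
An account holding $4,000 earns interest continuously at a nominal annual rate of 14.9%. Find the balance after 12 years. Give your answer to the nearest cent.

A = P·e^(rt) = 4,000·e^(0.149·12) = 4,000·e^1.788.
e^1.788 ≈ 5.9774855324, so A ≈ 23,909.9421.

$23,909.94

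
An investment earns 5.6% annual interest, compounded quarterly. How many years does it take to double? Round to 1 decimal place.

(1 + 0.014)^(4t) = 2.
4t = ln 2 / ln(1 + 0.014) ≈ 0.69315/0.0139029 ≈ 49.8563.
t ≈ 12.4641.

12.5 years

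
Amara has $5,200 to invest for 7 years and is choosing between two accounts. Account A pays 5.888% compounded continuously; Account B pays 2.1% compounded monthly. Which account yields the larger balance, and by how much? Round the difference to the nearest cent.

Account A, by $1,829.73

A: e^(0.05888·7) = e^0.41216 ≈ 1.510076029, so 5,200 × 1.510076029 ≈ 7,852.3954.
B: (1 + 0.00175)^84 ≈ 1.158205153, so 5,200 × 1.158205153 ≈ 6,022.6668.
Difference ≈ 1,829.7286 in favor of A.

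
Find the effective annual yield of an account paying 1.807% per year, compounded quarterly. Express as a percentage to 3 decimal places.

One year is 4 periods at 0.0045175 each: (1 + 0.0045175)^4 ≈ 1.018193.
EAR = 1.018193 − 1 ≈ 1.81928%.

1.819%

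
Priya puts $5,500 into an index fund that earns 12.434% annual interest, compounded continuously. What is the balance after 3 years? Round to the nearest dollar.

A = P·e^(rt) = 5,500·e^(0.12434·3) = 5,500·e^0.37302.
e^0.37302 ≈ 1.452113382, so A ≈ 7,986.6236.

$7,987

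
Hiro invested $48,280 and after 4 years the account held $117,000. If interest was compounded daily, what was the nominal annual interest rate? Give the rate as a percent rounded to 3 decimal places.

22.136%

The 1460-period growth factor is 117,000/48,280 = 2.42336.
r/365 = 2.42336^(1/1460) − 1 ≈ 0.000606455, so r ≈ 365·0.000606455 = 22.13562%.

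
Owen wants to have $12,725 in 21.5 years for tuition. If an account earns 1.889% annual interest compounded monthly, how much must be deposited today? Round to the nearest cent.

$8,480.36

Periodic rate = 1.889%/12 = 0.00157417; 258 periods.
P = 12,725/(1 + 0.01889/12)^258 ≈ 12,725/1.5005259395 ≈ 8,480.3599.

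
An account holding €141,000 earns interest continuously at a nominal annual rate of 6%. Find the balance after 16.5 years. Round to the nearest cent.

€379,464.06

A = P·e^(rt) = 141,000·e^(0.06·16.5) = 141,000·e^0.99.
e^0.99 ≈ 2.69123447235, so A ≈ 379,464.0606.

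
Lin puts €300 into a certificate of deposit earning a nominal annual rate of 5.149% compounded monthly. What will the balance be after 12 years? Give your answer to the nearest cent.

Periodic rate = 5.149%/12 = 0.00429083; periods = 12·12 = 144.
A = 300·(1 + 0.05149/12)^144 ≈ 300·1.85254093 ≈ 555.7623.

€555.76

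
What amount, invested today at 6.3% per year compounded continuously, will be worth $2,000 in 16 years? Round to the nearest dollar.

P = A·e^(−rt) = 2,000·e^(−1.008).
e^(−1.008) ≈ 0.3649481465, so P ≈ 729.8963.

$730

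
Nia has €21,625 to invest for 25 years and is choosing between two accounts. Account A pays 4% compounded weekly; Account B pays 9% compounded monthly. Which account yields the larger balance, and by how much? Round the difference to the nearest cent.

Account A growth factor: (1 + 0.04/52)^1300 ≈ 2.7172370721; balance ≈ 58,760.2517.
Account B growth factor: (1 + 0.0075)^300 ≈ 9.40841452988; balance ≈ 203,456.9642.
Account B is larger by 144,696.7125.

Account B, by €144,696.71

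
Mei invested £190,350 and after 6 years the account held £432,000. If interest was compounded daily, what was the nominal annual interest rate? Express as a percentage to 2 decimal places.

13.66%

(1 + r/365)^2190 = 432,000/190,350 = 2.2695.
1 + r/365 = 2.2695^(1/2190) ≈ 1.000374, so r/365 ≈ 0.000374299.
r ≈ 365·0.000374299 = 13.66191%.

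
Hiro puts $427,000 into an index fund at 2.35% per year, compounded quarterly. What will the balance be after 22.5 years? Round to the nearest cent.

$723,417.76

Growth factor = (1 + 0.005875)^90 ≈ 1.69418678624.
A ≈ 427,000 × 1.69418678624 ≈ 723,417.7577.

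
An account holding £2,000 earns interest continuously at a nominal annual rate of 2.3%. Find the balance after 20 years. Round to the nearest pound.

£3,168

A = P·e^(rt) = 2,000·e^(0.023·20) = 2,000·e^0.46.
e^0.46 ≈ 1.584073985, so A ≈ 3,168.1480.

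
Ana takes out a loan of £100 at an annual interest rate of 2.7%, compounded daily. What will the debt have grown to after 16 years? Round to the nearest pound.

Periodic rate = 2.7%/365 = 0.0000739726; periods = 365·16 = 5840.
A = 100·(1 + 0.027/365)^5840 ≈ 100·1.5403105 ≈ 154.0311.

£154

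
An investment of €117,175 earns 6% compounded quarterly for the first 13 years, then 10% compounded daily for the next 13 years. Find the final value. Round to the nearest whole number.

After 13 years at 6%: 117,175 × 2.16887337277 ≈ 254,137.7375.
Then 13 years at 10%: 254,137.7375 × 3.66864340871 ≈ 932,340.7354.

€932,341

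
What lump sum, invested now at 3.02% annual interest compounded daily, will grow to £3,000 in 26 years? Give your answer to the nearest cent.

£1,368.13

Growth factor = (1 + 0.0302/365)^9490 ≈ 2.19277424.
P = 3,000/2.19277424 ≈ 1,368.1299.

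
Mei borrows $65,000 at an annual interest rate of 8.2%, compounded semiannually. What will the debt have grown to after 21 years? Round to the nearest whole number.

Periodic rate = 8.2%/2 = 0.041; periods = 2·21 = 42.
A = 65,000·(1 + 0.041)^42 ≈ 65,000·5.40667966734 ≈ 351,434.1784.

$351,434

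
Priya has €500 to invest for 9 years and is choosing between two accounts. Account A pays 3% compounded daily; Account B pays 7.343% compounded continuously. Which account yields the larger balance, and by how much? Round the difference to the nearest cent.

Account B, by €313.26

A: (1 + 0.03/365)^3285 ≈ 1.30994992, so 500 × 1.30994992 ≈ 654.9750.
B: e^(0.07343·9) = e^0.66087 ≈ 1.93647634, so 500 × 1.93647634 ≈ 968.2382.
Difference ≈ 313.2632 in favor of B.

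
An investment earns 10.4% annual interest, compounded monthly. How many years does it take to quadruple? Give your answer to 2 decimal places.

(1 + 0.00866667)^(12t) = 4.
12t = ln 4 / ln(1 + 0.00866667) ≈ 1.3863/0.00862933 ≈ 160.6492.
t ≈ 13.3874.

13.39 years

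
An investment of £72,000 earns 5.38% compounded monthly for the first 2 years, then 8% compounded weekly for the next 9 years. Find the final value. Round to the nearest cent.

Phase 1: 72,000·(1 + 0.0538/12)^24 ≈ 80,160.0799.
Phase 2: 80,160.0799·(1 + 0.08/52)^468 ≈ 164,592.4396.

£164,592.44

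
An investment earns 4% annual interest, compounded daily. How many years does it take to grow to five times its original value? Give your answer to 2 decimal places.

(1 + 0.000109589)^(365t) = 5.
365t = ln 5 / ln(1 + 0.000109589) ≈ 1.6094/0.000109583 ≈ 14686.9257.
t ≈ 40.2382.

40.24 years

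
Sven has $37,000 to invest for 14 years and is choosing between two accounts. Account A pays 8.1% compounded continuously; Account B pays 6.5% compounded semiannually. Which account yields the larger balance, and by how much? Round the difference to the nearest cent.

Account A growth factor: e^(0.081·14) = e^1.134 ≈ 3.10806392443; balance ≈ 114,998.3652.
Account B growth factor: (1 + 0.0325)^28 ≈ 2.4486216732; balance ≈ 90,599.0019.
Account A is larger by 24,399.3633.

Account A, by $24,399.36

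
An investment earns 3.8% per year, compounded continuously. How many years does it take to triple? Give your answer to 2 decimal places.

28.91 years

e^(0.038t) = 3, so 0.038t = ln 3 ≈ 1.0986.
t ≈ 1.0986/0.038 ≈ 28.9108.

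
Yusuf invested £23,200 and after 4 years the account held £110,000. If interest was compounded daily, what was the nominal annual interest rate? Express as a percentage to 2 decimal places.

The 1460-period growth factor is 110,000/23,200 = 4.74138.
r/365 = 4.74138^(1/1460) − 1 ≈ 0.00106655, so r ≈ 365·0.00106655 = 38.92895%.

38.93%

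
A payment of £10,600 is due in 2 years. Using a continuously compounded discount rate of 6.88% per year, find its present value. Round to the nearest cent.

£9,237.34

P = A·e^(−rt) = 10,600·e^(−0.1376).
e^(−0.1376) ≈ 0.87144720092, so P ≈ 9,237.3403.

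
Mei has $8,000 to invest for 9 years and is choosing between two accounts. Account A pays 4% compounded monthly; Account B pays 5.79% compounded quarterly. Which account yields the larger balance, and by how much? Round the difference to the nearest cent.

Account B, by $1,961.03

Account A growth factor: (1 + 0.04/12)^108 ≈ 1.4324715801; balance ≈ 11,459.7726.
Account B growth factor: (1 + 0.014475)^36 ≈ 1.677600574; balance ≈ 13,420.8046.
Account B is larger by 1,961.0320.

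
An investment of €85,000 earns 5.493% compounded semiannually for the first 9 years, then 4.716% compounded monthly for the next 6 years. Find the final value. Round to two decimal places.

€183,600.01

Phase 1: 85,000·(1 + 0.027465)^18 ≈ 138,428.5240.
Phase 2: 138,428.5240·(1 + 0.00393)^72 ≈ 183,600.0144.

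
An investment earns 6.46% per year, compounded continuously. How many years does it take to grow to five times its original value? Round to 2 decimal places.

24.91 years

e^(0.0646t) = 5, so 0.0646t = ln 5 ≈ 1.6094.
t ≈ 1.6094/0.0646 ≈ 24.9139.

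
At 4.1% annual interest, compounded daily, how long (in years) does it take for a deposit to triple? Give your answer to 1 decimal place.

(1 + 0.000112329)^(365t) = 3.
365t = ln 3 / ln(1 + 0.000112329) ≈ 1.0986/0.000112322 ≈ 9780.8782.
t ≈ 26.7969.

26.8 years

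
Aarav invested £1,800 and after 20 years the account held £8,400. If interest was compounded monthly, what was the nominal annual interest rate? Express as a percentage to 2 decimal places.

The 240-period growth factor is 8,400/1,800 = 4.66667.
r/12 = 4.66667^(1/240) − 1 ≈ 0.00643916, so r ≈ 12·0.00643916 = 7.72700%.

7.73%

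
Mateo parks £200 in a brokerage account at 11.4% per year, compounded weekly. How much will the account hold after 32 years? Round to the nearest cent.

£7,648.96

Periodic rate = 11.4%/52 = 0.00219231; periods = 52·32 = 1664.
A = 200·(1 + 0.114/52)^1664 ≈ 200·38.24477943 ≈ 7,648.9559.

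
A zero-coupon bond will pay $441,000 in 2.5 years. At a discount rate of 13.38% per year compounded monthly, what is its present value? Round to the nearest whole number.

$316,207

Growth factor = (1 + 0.01115)^30 ≈ 1.39465756157.
P = 441,000/1.39465756157 ≈ 316,206.6533.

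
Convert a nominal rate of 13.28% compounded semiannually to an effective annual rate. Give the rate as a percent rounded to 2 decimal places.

13.72%

One year is 2 periods at 0.0664 each: (1 + 0.0664)^2 ≈ 1.137209.
EAR = 1.137209 − 1 ≈ 13.72090%.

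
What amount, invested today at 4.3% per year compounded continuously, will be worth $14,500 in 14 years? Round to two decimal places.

P = A·e^(−rt) = 14,500·e^(−0.602).
e^(−0.602) ≈ 0.54771510971, so P ≈ 7,941.8691.

$7,941.87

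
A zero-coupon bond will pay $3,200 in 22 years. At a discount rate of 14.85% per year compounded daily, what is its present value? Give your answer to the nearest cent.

Growth factor = (1 + 0.1485/365)^8030 ≈ 26.21510029.
P = 3,200/26.21510029 ≈ 122.0671.

$122.07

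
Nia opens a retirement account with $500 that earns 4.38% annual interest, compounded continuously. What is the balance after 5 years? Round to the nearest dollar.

A = P·e^(rt) = 500·e^(0.0438·5) = 500·e^0.219.
e^0.219 ≈ 1.24483128, so A ≈ 622.4156.

$622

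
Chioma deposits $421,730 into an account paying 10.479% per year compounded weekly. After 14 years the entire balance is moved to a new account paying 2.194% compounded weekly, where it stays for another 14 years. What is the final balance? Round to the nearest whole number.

After 14 years at 10.479%: 421,730 × 4.330070306286 ≈ 1,826,120.5503.
Then 14 years at 2.194%: 1,826,120.5503 × 1.359470409696 ≈ 2,482,556.8526.

$2,482,557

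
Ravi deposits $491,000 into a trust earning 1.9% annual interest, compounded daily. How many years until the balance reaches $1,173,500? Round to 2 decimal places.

45.86 years

(1 + 0.0000520548)^(365t) = 1,173,500/491,000 = 2.39.
365t·ln(1 + 0.0000520548) = ln(2.39); 365t = 0.8713/5.20534e-05 ≈ 16738.6035.
t ≈ 45.8592 years.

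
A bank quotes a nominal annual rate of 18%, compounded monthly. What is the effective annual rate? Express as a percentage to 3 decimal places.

One year is 12 periods at 0.015 each: (1 + 0.015)^12 ≈ 1.195618.
EAR = 1.195618 − 1 ≈ 19.56182%.

19.562%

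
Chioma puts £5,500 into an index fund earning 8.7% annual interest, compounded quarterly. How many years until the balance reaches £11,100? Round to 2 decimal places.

We need (1 + 0.02175)^(4t) = 2.0182, so 4t = ln 2.0182 / ln 1.02175 ≈ 32.6348.
t ≈ 32.6348/4 = 8.1587 years.

8.16 years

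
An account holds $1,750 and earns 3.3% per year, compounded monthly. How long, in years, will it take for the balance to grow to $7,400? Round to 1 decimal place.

We need (1 + 0.00275)^(12t) = 4.2286, so 12t = ln 4.2286 / ln 1.00275 ≈ 525.0349.
t ≈ 525.0349/12 = 43.7529 years.

43.8 years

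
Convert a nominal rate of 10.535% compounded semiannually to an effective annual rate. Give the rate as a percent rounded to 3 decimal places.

10.812%

EAR = (1 + 10.535%/2)^2 − 1 = (1 + 0.052675)^2 − 1.
(1 + 0.052675)^2 ≈ 1.108125, so EAR ≈ 10.81247%.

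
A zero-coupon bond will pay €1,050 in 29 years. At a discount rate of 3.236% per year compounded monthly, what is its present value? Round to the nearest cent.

€411.32

Periodic rate = 3.236%/12 = 0.00269667; 348 periods.
P = 1,050/(1 + 0.03236/12)^348 ≈ 1,050/2.552764629 ≈ 411.3188.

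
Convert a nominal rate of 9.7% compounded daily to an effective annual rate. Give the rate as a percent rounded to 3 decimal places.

One year is 365 periods at 0.000265753 each: (1 + 0.000265753)^365 ≈ 1.101846.
EAR = 1.101846 − 1 ≈ 10.18462%.

10.185%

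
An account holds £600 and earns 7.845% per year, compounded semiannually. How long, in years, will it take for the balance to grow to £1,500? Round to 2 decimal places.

(1 + 0.039225)^(2t) = 1,500/600 = 2.5.
2t·ln(1 + 0.039225) = ln(2.5); 2t = 0.91629/0.0384752 ≈ 23.8151.
t ≈ 11.9075 years.

11.91 years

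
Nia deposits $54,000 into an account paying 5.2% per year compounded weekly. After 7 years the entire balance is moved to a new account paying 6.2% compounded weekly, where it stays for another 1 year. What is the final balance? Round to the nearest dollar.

Phase 1: 54,000·(1 + 0.001)^364 ≈ 77,695.8751.
Phase 2: 77,695.8751·(1 + 0.062/52)^52 ≈ 82,662.4324.

$82,662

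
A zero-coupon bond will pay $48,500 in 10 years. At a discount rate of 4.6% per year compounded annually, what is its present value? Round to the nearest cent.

Growth factor = (1 + 0.046)^10 ≈ 1.5678945312.
P = 48,500/1.5678945312 ≈ 30,933.2031.

$30,933.20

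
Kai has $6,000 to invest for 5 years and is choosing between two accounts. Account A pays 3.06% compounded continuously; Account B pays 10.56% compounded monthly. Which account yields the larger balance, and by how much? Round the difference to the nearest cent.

Account B, by $3,157.81

Account A growth factor: e^(0.0306·5) = e^0.153 ≈ 1.165324979; balance ≈ 6,991.9499.
Account B growth factor: (1 + 0.0088)^60 ≈ 1.6916262428; balance ≈ 10,149.7575.
Account B is larger by 3,157.8076.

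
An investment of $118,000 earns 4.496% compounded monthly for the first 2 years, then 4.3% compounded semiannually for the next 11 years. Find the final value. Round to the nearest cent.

After 2 years at 4.496%: 118,000 × 1.0939029287 ≈ 129,080.5456.
Then 11 years at 4.3%: 129,080.5456 × 1.59677660623 ≈ 206,112.7955.

$206,112.80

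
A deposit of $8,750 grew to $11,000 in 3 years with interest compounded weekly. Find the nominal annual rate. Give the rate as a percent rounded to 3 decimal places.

7.634%

(1 + r/52)^156 = 11,000/8,750 = 1.25714.
1 + r/52 = 1.25714^(1/156) ≈ 1.001468, so r/52 ≈ 0.00146801.
r ≈ 52·0.00146801 = 7.63365%.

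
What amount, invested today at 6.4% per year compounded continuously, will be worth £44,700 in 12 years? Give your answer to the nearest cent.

£20,738.12

P = A·e^(−rt) = 44,700·e^(−0.768).
e^(−0.768) ≈ 0.46394002109, so P ≈ 20,738.1189.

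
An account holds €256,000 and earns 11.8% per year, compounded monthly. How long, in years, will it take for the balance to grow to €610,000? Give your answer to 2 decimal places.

(1 + 0.00983333)^(12t) = 610,000/256,000 = 2.3828.
12t·ln(1 + 0.00983333) = ln(2.3828); 12t = 0.86828/0.0097853 ≈ 88.7332.
t ≈ 7.3944 years.

7.39 years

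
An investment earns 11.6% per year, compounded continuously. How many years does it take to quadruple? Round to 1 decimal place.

e^(0.116t) = 4, so 0.116t = ln 4 ≈ 1.3863.
t ≈ 1.3863/0.116 ≈ 11.9508.

12.0 years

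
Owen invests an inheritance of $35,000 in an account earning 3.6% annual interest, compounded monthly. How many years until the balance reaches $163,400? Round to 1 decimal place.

We need (1 + 0.003)^(12t) = 4.6686, so 12t = ln 4.6686 / ln 1.003 ≈ 514.3877.
t ≈ 514.3877/12 = 42.8656 years.

42.9 years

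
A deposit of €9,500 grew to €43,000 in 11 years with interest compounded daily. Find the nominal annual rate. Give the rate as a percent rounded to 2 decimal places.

The 4015-period growth factor is 43,000/9,500 = 4.52632.
r/365 = 4.52632^(1/4015) − 1 ≈ 0.000376138, so r ≈ 365·0.000376138 = 13.72902%.

13.73%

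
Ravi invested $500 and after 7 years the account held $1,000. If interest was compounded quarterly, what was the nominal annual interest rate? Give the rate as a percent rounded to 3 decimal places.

10.026%

The 28-period growth factor is 1,000/500 = 2.
r/4 = 2^(1/28) − 1 ≈ 0.0250642, so r ≈ 4·0.0250642 = 10.02568%.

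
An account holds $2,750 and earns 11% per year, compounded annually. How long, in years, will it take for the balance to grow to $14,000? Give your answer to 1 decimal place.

15.6 years

We need (1 + 0.11)^t = 5.0909, so t = ln 5.0909 / ln 1.11 ≈ 15.5946.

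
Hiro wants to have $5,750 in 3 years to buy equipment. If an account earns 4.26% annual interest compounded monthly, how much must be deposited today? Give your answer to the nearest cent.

Periodic rate = 4.26%/12 = 0.00355; 36 periods.
P = 5,750/(1 + 0.00355)^36 ≈ 5,750/1.136068583 ≈ 5,061.3142.

$5,061.31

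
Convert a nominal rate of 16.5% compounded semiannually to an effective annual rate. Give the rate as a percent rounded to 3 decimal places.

One year is 2 periods at 0.0825 each: (1 + 0.0825)^2 ≈ 1.171806.
EAR = 1.171806 − 1 ≈ 17.18062%.

17.181%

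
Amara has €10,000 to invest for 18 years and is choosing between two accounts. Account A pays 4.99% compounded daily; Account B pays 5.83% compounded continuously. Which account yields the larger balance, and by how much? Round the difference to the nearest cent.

A: (1 + 0.0499/365)^6570 ≈ 2.4550290842, so 10,000 × 2.4550290842 ≈ 24,550.2908.
B: e^(0.0583·18) = e^1.0494 ≈ 2.8559370417, so 10,000 × 2.8559370417 ≈ 28,559.3704.
Difference ≈ 4,009.0796 in favor of B.

Account B, by €4,009.08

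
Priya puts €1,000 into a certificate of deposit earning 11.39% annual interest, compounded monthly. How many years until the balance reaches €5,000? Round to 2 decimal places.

(1 + 0.00949167)^(12t) = 5,000/1,000 = 5.
12t·ln(1 + 0.00949167) = ln(5); 12t = 1.6094/0.0094469 ≈ 170.3667.
t ≈ 14.1972 years.

14.20 years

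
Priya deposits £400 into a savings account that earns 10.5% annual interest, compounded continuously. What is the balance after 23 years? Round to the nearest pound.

A = P·e^(rt) = 400·e^(0.105·23) = 400·e^2.415.
e^2.415 ≈ 11.18977036, so A ≈ 4,475.9081.

£4,476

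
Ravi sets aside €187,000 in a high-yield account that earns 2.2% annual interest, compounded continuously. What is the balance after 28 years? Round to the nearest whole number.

A = P·e^(rt) = 187,000·e^(0.022·28) = 187,000·e^0.616.
e^0.616 ≈ 1.85150718129, so A ≈ 346,231.8429.

€346,232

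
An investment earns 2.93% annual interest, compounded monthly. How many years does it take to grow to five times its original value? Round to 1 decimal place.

55.0 years

(1 + 0.00244167)^(12t) = 5.
12t = ln 5 / ln(1 + 0.00244167) ≈ 1.6094/0.00243869 ≈ 659.9599.
t ≈ 54.9967.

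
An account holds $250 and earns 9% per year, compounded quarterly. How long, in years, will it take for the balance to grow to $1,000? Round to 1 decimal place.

15.6 years

(1 + 0.0225)^(4t) = 1,000/250 = 4.
4t·ln(1 + 0.0225) = ln(4); 4t = 1.3863/0.0222506 ≈ 62.3037.
t ≈ 15.5759 years.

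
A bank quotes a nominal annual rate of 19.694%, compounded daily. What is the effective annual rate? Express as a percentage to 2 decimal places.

21.76%

EAR = (1 + 19.694%/365)^365 − 1 = (1 + 0.000539562)^365 − 1.
(1 + 0.000539562)^365 ≈ 1.217606, so EAR ≈ 21.76063%.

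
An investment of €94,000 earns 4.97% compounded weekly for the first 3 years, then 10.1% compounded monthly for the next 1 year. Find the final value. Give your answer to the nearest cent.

€120,650.86

Phase 1: 94,000·(1 + 0.0497/52)^156 ≈ 109,106.4024.
Phase 2: 109,106.4024·(1 + 0.101/12)^12 ≈ 120,650.8580.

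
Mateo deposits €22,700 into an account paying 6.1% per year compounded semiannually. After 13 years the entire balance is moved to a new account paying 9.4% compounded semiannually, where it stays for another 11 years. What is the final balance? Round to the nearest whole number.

After 13 years at 6.1%: 22,700 × 2.18397618836 ≈ 49,576.2595.
Then 11 years at 9.4%: 49,576.2595 × 2.7467997357 ≈ 136,176.0564.

€136,176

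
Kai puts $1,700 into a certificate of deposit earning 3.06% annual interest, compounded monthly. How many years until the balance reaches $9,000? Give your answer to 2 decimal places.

54.53 years

We need (1 + 0.00255)^(12t) = 5.2941, so 12t = ln 5.2941 / ln 1.00255 ≈ 654.4001.
t ≈ 654.4001/12 = 54.5333 years.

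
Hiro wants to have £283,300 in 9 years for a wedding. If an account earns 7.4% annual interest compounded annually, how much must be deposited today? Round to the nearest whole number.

£149,007

Annual rate = 7.4% = 0.074; 9 periods.
P = 283,300/(1 + 0.074)^9 ≈ 283,300/1.90124695836 ≈ 149,007.4705.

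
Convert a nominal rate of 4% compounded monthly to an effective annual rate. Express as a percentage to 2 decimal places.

EAR = (1 + 4%/12)^12 − 1 = (1 + 0.00333333)^12 − 1.
(1 + 0.00333333)^12 ≈ 1.040742, so EAR ≈ 4.07415%.

4.07%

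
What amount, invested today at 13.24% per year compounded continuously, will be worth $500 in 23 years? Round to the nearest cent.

$23.79

P = A·e^(−rt) = 500·e^(−3.0452).
e^(−3.0452) ≈ 0.0475867937, so P ≈ 23.7934.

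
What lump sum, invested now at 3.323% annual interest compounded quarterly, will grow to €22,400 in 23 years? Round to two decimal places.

Growth factor = (1 + 0.0083075)^92 ≈ 2.1406998408.
P = 22,400/2.1406998408 ≈ 10,463.8677.

€10,463.87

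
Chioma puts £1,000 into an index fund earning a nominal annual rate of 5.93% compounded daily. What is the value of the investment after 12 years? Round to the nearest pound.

Growth factor = (1 + 0.0593/365)^4380 ≈ 2.037130502.
A ≈ 1,000 × 2.037130502 ≈ 2,037.1305.

£2,037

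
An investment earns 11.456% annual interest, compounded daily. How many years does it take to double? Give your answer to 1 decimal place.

(1 + 0.000313863)^(365t) = 2.
365t = ln 2 / ln(1 + 0.000313863) ≈ 0.69315/0.000313814 ≈ 2208.7851.
t ≈ 6.0515.

6.1 years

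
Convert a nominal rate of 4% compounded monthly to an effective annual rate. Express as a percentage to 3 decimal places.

EAR = (1 + 4%/12)^12 − 1 = (1 + 0.00333333)^12 − 1.
(1 + 0.00333333)^12 ≈ 1.040742, so EAR ≈ 4.07415%.

4.074%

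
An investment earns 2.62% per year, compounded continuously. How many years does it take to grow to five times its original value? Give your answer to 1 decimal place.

e^(0.0262t) = 5, so 0.0262t = ln 5 ≈ 1.6094.
t ≈ 1.6094/0.0262 ≈ 61.4289.

61.4 years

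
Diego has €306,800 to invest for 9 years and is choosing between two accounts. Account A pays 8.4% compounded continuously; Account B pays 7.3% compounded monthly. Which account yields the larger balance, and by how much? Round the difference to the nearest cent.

Account A, by €62,764.84

A: e^(0.084·9) = e^0.756 ≈ 2.12974019904, so 306,800 × 2.12974019904 ≈ 653,404.2931.
B: (1 + 0.073/12)^108 ≈ 1.92516117734, so 306,800 × 1.92516117734 ≈ 590,639.4492.
Difference ≈ 62,764.8439 in favor of A.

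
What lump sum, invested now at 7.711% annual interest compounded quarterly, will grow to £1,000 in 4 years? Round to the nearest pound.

£737

Growth factor = (1 + 0.0192775)^16 ≈ 1.35730985.
P = 1,000/1.35730985 ≈ 736.7515.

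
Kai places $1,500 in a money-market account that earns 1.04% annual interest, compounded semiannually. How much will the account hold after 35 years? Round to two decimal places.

Periodic rate = 1.04%/2 = 0.0052; periods = 2·35 = 70.
A = 1,500·(1 + 0.0052)^70 ≈ 1,500·1.437717617 ≈ 2,156.5764.

$2,156.58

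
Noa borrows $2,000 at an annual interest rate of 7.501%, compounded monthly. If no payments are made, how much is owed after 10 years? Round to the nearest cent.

Periodic rate = 7.501%/12 = 0.00625083; periods = 12·10 = 120.
A = 2,000·(1 + 0.07501/12)^120 ≈ 2,000·2.112274542 ≈ 4,224.5491.

$4,224.55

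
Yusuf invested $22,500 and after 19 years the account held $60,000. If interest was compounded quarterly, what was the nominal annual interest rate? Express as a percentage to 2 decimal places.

(1 + r/4)^76 = 60,000/22,500 = 2.66667.
1 + r/4 = 2.66667^(1/76) ≈ 1.012989, so r/4 ≈ 0.0129893.
r ≈ 4·0.0129893 = 5.19571%.

5.20%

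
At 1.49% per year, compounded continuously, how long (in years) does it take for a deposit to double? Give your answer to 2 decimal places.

46.52 years

e^(0.0149t) = 2, so 0.0149t = ln 2 ≈ 0.69315.
t ≈ 0.69315/0.0149 ≈ 46.5199.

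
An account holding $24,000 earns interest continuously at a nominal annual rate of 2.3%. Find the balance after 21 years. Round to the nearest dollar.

$38,902

A = P·e^(rt) = 24,000·e^(0.023·21) = 24,000·e^0.483.
e^0.483 ≈ 1.620929905, so A ≈ 38,902.3177.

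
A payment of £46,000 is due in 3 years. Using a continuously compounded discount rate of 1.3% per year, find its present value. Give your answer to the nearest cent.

£44,240.53

P = A·e^(−rt) = 46,000·e^(−0.039).
e^(−0.039) ≈ 0.96175070915, so P ≈ 44,240.5326.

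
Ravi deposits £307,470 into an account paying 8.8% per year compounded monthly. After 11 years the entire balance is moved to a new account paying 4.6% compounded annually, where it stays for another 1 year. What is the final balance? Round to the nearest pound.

£843,718

Phase 1: 307,470·(1 + 0.088/12)^132 ≈ 806,614.1666.
Phase 2: 806,614.1666·(1 + 0.046)^1 ≈ 843,718.4182.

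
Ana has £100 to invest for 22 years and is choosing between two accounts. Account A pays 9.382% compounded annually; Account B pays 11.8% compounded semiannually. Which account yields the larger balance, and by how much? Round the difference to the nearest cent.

Account B, by £526.59

Account A growth factor: (1 + 0.09382)^22 ≈ 7.19132505; balance ≈ 719.1325.
Account B growth factor: (1 + 0.059)^44 ≈ 12.45725185; balance ≈ 1,245.7252.
Account B is larger by 526.5927.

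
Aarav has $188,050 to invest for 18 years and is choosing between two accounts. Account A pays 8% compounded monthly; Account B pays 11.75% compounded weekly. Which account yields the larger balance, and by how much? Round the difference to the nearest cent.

Account A growth factor: (1 + 0.08/12)^216 ≈ 4.20057418741; balance ≈ 789,917.9759.
Account B growth factor: (1 + 0.1175/52)^936 ≈ 8.269830807771; balance ≈ 1,555,141.6834.
Account B is larger by 765,223.7075.

Account B, by $765,223.71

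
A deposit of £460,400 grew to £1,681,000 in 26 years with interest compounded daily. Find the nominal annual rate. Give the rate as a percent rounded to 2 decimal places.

4.98%

The 9490-period growth factor is 1,681,000/460,400 = 3.65117.
r/365 = 3.65117^(1/9490) − 1 ≈ 0.000136474, so r ≈ 365·0.000136474 = 4.98130%.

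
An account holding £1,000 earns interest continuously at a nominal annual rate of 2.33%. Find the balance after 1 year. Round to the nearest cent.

£1,023.57

A = P·e^(rt) = 1,000·e^(0.0233·1) = 1,000·e^0.0233.
e^0.0233 ≈ 1.023573566, so A ≈ 1,023.5736.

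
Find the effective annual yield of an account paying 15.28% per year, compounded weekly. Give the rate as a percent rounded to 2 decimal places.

16.48%

One year is 52 periods at 0.00293846 each: (1 + 0.00293846)^52 ≈ 1.164831.
EAR = 1.164831 − 1 ≈ 16.48309%.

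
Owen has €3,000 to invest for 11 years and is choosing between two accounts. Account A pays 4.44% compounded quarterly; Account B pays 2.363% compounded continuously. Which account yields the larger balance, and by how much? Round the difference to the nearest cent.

Account A, by €985.46

A: (1 + 0.0111)^44 ≈ 1.625327401, so 3,000 × 1.625327401 ≈ 4,875.9822.
B: e^(0.02363·11) = e^0.25993 ≈ 1.296839305, so 3,000 × 1.296839305 ≈ 3,890.5179.
Difference ≈ 985.4643 in favor of A.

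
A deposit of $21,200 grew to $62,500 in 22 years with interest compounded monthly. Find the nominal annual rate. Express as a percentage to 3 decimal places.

4.924%

The 264-period growth factor is 62,500/21,200 = 2.94811.
r/12 = 2.94811^(1/264) − 1 ≈ 0.00410372, so r ≈ 12·0.00410372 = 4.92446%.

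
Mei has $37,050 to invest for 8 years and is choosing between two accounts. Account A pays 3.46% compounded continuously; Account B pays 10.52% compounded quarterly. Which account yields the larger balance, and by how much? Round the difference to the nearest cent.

Account B, by $36,163.59

A: e^(0.0346·8) = e^0.2768 ≈ 1.3189025641, so 37,050 × 1.3189025641 ≈ 48,865.3400.
B: (1 + 0.0263)^32 ≈ 2.2949779909, so 37,050 × 2.2949779909 ≈ 85,028.9346.
Difference ≈ 36,163.5946 in favor of B.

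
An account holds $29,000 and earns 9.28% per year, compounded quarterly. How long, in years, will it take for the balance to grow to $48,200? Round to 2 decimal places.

(1 + 0.0232)^(4t) = 48,200/29,000 = 1.6621.
4t·ln(1 + 0.0232) = ln(1.6621); 4t = 0.50806/0.022935 ≈ 22.1523.
t ≈ 5.5381 years.

5.54 years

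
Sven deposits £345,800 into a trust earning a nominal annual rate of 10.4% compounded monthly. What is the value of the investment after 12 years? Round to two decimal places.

Growth factor = (1 + 0.104/12)^144 ≈ 3.464689591062.
A ≈ 345,800 × 3.464689591062 ≈ 1,198,089.6606.

£1,198,089.66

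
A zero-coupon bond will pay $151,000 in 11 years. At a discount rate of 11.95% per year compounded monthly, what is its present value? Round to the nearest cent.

Periodic rate = 11.95%/12 = 0.00995833; 132 periods.
P = 151,000/(1 + 0.1195/12)^132 ≈ 151,000/3.69876143286 ≈ 40,824.4767.

$40,824.48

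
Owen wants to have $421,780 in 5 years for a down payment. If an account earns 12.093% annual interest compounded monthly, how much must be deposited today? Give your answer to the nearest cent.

Periodic rate = 12.093%/12 = 0.0100775; 60 periods.
P = 421,780/(1 + 0.0100775)^60 ≈ 421,780/1.8250796592 ≈ 231,102.2414.

$231,102.24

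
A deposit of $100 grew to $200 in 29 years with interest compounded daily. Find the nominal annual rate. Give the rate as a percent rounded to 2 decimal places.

2.39%

The 10585-period growth factor is 200/100 = 2.
r/365 = 2^(1/10585) − 1 ≈ 0.0000654861, so r ≈ 365·0.0000654861 = 2.39024%.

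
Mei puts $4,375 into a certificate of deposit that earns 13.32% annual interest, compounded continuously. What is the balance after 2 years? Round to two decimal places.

A = P·e^(rt) = 4,375·e^(0.1332·2) = 4,375·e^0.2664.
e^0.2664 ≈ 1.305257057, so A ≈ 5,710.4996.

$5,710.50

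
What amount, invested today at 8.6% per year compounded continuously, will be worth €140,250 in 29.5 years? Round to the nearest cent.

€11,094.25

P = A·e^(−rt) = 140,250·e^(−2.537).
e^(−2.537) ≈ 0.079103354244, so P ≈ 11,094.2454.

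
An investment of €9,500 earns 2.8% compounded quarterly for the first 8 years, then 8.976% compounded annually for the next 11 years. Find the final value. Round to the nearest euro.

€30,571

After 8 years at 2.8%: 9,500 × 1.2500951139 ≈ 11,875.9036.
Then 11 years at 8.976%: 11,875.9036 × 2.5741834412 ≈ 30,570.7544.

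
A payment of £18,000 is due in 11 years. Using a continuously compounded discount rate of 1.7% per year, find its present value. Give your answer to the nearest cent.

P = A·e^(−rt) = 18,000·e^(−0.187).
e^(−0.187) ≈ 0.82944373639, so P ≈ 14,929.9873.

£14,929.99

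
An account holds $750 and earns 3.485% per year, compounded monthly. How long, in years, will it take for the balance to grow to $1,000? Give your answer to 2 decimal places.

8.27 years

(1 + 0.00290417)^(12t) = 1,000/750 = 1.3333.
12t·ln(1 + 0.00290417) = ln(1.3333); 12t = 0.28768/0.00289996 ≈ 99.2022.
t ≈ 8.2668 years.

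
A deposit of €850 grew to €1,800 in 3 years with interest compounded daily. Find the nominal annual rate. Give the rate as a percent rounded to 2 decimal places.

25.02%

The 1095-period growth factor is 1,800/850 = 2.11765.
r/365 = 2.11765^(1/1095) − 1 ≈ 0.000685445, so r ≈ 365·0.000685445 = 25.01876%.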